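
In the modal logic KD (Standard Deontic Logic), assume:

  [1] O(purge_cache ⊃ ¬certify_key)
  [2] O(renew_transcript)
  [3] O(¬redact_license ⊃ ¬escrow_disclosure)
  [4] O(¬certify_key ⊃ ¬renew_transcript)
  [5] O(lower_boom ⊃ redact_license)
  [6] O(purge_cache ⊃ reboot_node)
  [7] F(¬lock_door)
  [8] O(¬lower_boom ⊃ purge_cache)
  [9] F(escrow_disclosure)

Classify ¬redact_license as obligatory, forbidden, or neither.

Forbidden

Premise 2 gives O(renew_transcript).
The contrapositive of premise 4 (O(¬certify_key ⊃ ¬renew_transcript)) is O(renew_transcript ⊃ certify_key), and O(renew_transcript) is already established, so O(certify_key).
Premise 1 is O(purge_cache ⊃ ¬certify_key); contrapositively O(certify_key ⊃ ¬purge_cache). Since O(certify_key) holds, K gives O(¬purge_cache).
Premise 8 is O(¬lower_boom ⊃ purge_cache); contrapositively O(¬purge_cache ⊃ lower_boom). Since O(¬purge_cache) holds, K gives O(lower_boom).
Premise 5 is O(lower_boom ⊃ redact_license); since O(lower_boom), deontic closure gives O(redact_license).
Premises 3, 6, 7, 9 do not contribute to this derivation.
Thus O(redact_license), which is F(¬redact_license): ¬redact_license is forbidden.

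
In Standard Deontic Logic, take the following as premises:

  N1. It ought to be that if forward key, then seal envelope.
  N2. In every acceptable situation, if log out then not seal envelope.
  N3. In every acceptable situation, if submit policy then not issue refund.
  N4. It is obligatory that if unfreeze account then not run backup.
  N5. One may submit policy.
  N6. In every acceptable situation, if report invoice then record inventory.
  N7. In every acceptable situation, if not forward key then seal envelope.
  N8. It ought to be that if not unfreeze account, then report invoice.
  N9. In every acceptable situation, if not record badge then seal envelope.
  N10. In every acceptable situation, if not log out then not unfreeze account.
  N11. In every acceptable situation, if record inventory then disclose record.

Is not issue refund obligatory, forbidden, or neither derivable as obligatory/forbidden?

Neither

Premise 3 is O(submit_policy → ¬issue_refund), but O(submit_policy) is not derivable from the premises (the permission P(submit_policy) asserts only ¬O(¬submit_policy), not O(submit_policy)), so it does not yield O(¬issue_refund).
No premise or chain of K-axiom applications forces O(¬issue_refund), and none forces O(issue_refund). So ¬issue_refund is neither obligatory nor forbidden under these norms.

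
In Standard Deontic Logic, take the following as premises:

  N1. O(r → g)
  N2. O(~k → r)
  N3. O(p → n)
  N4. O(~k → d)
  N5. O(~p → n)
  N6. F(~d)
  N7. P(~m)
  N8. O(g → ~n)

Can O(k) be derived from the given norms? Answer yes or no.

Premises 3 and 5 are O(p → n) and O(~p → n); every ideal world satisfies p or ~p, so in either case n holds — hence O(n).
The contrapositive of premise 8 (O(g → ~n)) is O(n → ~g), and O(n) is already established, so O(~g).
The contrapositive of premise 1 (O(r → g)) is O(~g → ~r), and O(~g) is already established, so O(~r).
Premise 2 is O(~k → r); contrapositively O(~r → k). Since O(~r) holds, K gives O(k).
Premises 4, 6, 7 do not contribute to this derivation.
So O(k) follows.

Yes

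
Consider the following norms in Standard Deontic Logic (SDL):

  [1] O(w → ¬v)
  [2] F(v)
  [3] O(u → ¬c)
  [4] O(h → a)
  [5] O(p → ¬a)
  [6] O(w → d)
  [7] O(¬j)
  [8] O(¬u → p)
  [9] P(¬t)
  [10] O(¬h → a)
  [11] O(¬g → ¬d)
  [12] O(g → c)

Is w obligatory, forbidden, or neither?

Forbidden

By case analysis on ¬h: premise 10 gives O(¬h → a) and premise 4 gives O(h → a), so O(a) either way.
Premise 5, O(p → ¬a), contraposes to O(a → ¬p); with O(a) we get O(¬p).
The contrapositive of premise 8 (O(¬u → p)) is O(¬p → u), and O(¬p) is already established, so O(u).
From O(u) and premise 3, O(u → ¬c), we obtain O(¬c).
The contrapositive of premise 12 (O(g → c)) is O(¬c → ¬g), and O(¬c) is already established, so O(¬g).
Premise 11 is O(¬g → ¬d); since O(¬g), deontic closure gives O(¬d).
Premise 6, O(w → d), contraposes to O(¬d → ¬w); with O(¬d) we get O(¬w).
Premises 1, 2, 7, 9 do not contribute to this derivation.
Thus O(¬w), which is F(w): w is forbidden.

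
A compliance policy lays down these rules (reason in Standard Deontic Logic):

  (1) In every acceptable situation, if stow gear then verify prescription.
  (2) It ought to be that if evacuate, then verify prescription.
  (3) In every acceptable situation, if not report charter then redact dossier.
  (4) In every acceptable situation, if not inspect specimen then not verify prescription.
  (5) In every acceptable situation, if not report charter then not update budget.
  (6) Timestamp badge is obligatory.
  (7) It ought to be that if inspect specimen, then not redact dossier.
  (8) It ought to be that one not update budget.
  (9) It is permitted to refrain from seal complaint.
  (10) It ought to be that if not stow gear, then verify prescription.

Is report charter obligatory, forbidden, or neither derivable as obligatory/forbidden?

Premises 10 and 1 cover both cases: O(¬stow_gear → verify_prescription) and O(stow_gear → verify_prescription). Since ¬stow_gear ∨ stow_gear is a tautology, O(verify_prescription) follows.
Premise 4, O(¬inspect_specimen → ¬verify_prescription), contraposes to O(verify_prescription → inspect_specimen); with O(verify_prescription) we get O(inspect_specimen).
From O(inspect_specimen) and premise 7, O(inspect_specimen → ¬redact_dossier), we obtain O(¬redact_dossier).
Premise 3, O(¬report_charter → redact_dossier), contraposes to O(¬redact_dossier → report_charter); with O(¬redact_dossier) we get O(report_charter).
Premises 2, 5, 6, 8, 9 do not contribute to this derivation.
Hence report_charter is obligatory.

Obligatory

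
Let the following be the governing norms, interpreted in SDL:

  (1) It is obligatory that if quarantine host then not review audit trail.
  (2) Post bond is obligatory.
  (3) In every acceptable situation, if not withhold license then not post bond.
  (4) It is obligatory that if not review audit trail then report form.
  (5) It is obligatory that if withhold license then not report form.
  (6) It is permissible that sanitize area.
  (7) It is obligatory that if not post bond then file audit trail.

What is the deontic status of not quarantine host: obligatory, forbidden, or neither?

Premise 2 gives O(post_bond).
Premise 3, O(¬withhold_license → ¬post_bond), contraposes to O(post_bond → withhold_license); with O(post_bond) we get O(withhold_license).
From O(withhold_license) and premise 5, O(withhold_license → ¬report_form), we obtain O(¬report_form).
The contrapositive of premise 4 (O(¬review_audit_trail → report_form)) is O(¬report_form → review_audit_trail), and O(¬report_form) is already established, so O(review_audit_trail).
The contrapositive of premise 1 (O(quarantine_host → ¬review_audit_trail)) is O(review_audit_trail → ¬quarantine_host), and O(review_audit_trail) is already established, so O(¬quarantine_host).
Premises 6, 7 do not contribute to this derivation.
Hence ¬quarantine_host is obligatory.

Obligatory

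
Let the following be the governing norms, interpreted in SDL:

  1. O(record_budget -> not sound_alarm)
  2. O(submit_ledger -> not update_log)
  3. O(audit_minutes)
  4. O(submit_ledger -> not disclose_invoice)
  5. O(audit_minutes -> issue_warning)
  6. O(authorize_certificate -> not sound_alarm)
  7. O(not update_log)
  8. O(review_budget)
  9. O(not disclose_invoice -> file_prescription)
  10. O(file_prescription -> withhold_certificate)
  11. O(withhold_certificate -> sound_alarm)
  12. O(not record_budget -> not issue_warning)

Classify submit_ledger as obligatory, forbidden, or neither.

Premise 3 states O(audit_minutes) outright.
With premise 5, O(audit_minutes -> issue_warning), the K-axiom yields O(issue_warning).
Premise 12, O(not record_budget -> not issue_warning), contraposes to O(issue_warning -> record_budget); with O(issue_warning) we get O(record_budget).
Applying K to premise 1 (O(record_budget -> not sound_alarm)) and O(record_budget) yields O(not sound_alarm).
The contrapositive of premise 11 (O(withhold_certificate -> sound_alarm)) is O(not sound_alarm -> not withhold_certificate), and O(not sound_alarm) is already established, so O(not withhold_certificate).
Premise 10 is O(file_prescription -> withhold_certificate); contrapositively O(not withhold_certificate -> not file_prescription). Since O(not withhold_certificate) holds, K gives O(not file_prescription).
Premise 9 is O(not disclose_invoice -> file_prescription); contrapositively O(not file_prescription -> disclose_invoice). Since O(not file_prescription) holds, K gives O(disclose_invoice).
Premise 4, O(submit_ledger -> not disclose_invoice), contraposes to O(disclose_invoice -> not submit_ledger); with O(disclose_invoice) we get O(not submit_ledger).
Premises 2, 6, 7, 8 do not contribute to this derivation.
Thus O(not submit_ledger), which is F(submit_ledger): submit_ledger is forbidden.

Forbidden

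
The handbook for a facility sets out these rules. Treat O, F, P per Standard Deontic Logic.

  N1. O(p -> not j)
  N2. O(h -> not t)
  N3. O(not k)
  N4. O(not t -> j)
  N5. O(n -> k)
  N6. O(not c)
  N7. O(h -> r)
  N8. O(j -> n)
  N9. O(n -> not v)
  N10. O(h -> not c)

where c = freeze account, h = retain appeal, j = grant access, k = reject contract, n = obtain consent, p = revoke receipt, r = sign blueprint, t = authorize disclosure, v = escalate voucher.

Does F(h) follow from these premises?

From premise 3 we have O(not k).
Premise 5, O(n -> k), contraposes to O(not k -> not n); with O(not k) we get O(not n).
Premise 8, O(j -> n), contraposes to O(not n -> not j); with O(not n) we get O(not j).
The contrapositive of premise 4 (O(not t -> j)) is O(not j -> t), and O(not j) is already established, so O(t).
Premise 2 is O(h -> not t); contrapositively O(t -> not h). Since O(t) holds, K gives O(not h).
Premises 1, 6, 7, 9, 10 do not contribute to this derivation.
So O(not h) holds, i.e. F(h). The claim follows.

Yes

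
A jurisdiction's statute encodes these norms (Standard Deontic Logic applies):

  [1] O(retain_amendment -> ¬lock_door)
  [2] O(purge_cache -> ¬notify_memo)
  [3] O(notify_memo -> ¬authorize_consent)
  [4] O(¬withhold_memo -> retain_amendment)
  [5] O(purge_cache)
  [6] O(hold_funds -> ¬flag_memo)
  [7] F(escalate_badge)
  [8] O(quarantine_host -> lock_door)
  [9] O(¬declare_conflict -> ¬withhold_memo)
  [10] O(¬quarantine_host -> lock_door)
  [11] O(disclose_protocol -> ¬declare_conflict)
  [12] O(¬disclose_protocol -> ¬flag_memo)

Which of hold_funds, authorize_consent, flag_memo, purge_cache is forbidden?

flag_memo

Premises 10 and 8 are O(¬quarantine_host -> lock_door) and O(quarantine_host -> lock_door); every ideal world satisfies ¬quarantine_host or quarantine_host, so in either case lock_door holds — hence O(lock_door).
Premise 1, O(retain_amendment -> ¬lock_door), contraposes to O(lock_door -> ¬retain_amendment); with O(lock_door) we get O(¬retain_amendment).
The contrapositive of premise 4 (O(¬withhold_memo -> retain_amendment)) is O(¬retain_amendment -> withhold_memo), and O(¬retain_amendment) is already established, so O(withhold_memo).
Premise 9 is O(¬declare_conflict -> ¬withhold_memo); contrapositively O(withhold_memo -> declare_conflict). Since O(withhold_memo) holds, K gives O(declare_conflict).
The contrapositive of premise 11 (O(disclose_protocol -> ¬declare_conflict)) is O(declare_conflict -> ¬disclose_protocol), and O(declare_conflict) is already established, so O(¬disclose_protocol).
With premise 12, O(¬disclose_protocol -> ¬flag_memo), the K-axiom yields O(¬flag_memo).
So O(¬flag_memo) holds, i.e. flag_memo is forbidden. None of the other listed options is forbidden under the premises.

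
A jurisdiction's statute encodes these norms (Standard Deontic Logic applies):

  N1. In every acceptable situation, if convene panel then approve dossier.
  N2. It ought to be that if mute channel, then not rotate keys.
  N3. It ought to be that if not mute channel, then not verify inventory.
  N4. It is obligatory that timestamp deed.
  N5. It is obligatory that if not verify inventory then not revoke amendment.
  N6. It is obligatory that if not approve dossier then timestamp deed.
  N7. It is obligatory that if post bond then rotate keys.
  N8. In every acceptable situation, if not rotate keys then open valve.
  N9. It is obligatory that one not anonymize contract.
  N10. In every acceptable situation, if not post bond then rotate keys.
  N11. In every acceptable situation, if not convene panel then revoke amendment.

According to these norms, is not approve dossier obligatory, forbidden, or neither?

Premises 10 and 7 cover both cases: O(¬post_bond → rotate_keys) and O(post_bond → rotate_keys). Since ¬post_bond ∨ post_bond is a tautology, O(rotate_keys) follows.
Premise 2, O(mute_channel → ¬rotate_keys), contraposes to O(rotate_keys → ¬mute_channel); with O(rotate_keys) we get O(¬mute_channel).
From O(¬mute_channel) and premise 3, O(¬mute_channel → ¬verify_inventory), we obtain O(¬verify_inventory).
From O(¬verify_inventory) and premise 5, O(¬verify_inventory → ¬revoke_amendment), we obtain O(¬revoke_amendment).
Premise 11 is O(¬convene_panel → revoke_amendment); contrapositively O(¬revoke_amendment → convene_panel). Since O(¬revoke_amendment) holds, K gives O(convene_panel).
Applying K to premise 1 (O(convene_panel → approve_dossier)) and O(convene_panel) yields O(approve_dossier).
Premises 4, 6, 8, 9 do not contribute to this derivation.
Thus O(approve_dossier), which is F(¬approve_dossier): ¬approve_dossier is forbidden.

Forbidden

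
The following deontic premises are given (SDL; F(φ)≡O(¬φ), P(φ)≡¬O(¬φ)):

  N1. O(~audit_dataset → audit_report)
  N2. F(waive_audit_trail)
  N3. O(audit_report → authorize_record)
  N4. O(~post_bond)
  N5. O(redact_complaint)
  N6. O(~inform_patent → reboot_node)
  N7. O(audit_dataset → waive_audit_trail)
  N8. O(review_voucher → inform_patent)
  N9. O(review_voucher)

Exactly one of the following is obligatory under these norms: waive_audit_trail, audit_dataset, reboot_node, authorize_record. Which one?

authorize_record

F(waive_audit_trail) at premise 2 means O(~waive_audit_trail).
Premise 7 is O(audit_dataset → waive_audit_trail); contrapositively O(~waive_audit_trail → ~audit_dataset). Since O(~waive_audit_trail) holds, K gives O(~audit_dataset).
With premise 1, O(~audit_dataset → audit_report), the K-axiom yields O(audit_report).
With premise 3, O(audit_report → authorize_record), the K-axiom yields O(authorize_record).
So O(authorize_record) holds — authorize_record is obligatory. None of the other listed options is made obligatory by any chain of premises.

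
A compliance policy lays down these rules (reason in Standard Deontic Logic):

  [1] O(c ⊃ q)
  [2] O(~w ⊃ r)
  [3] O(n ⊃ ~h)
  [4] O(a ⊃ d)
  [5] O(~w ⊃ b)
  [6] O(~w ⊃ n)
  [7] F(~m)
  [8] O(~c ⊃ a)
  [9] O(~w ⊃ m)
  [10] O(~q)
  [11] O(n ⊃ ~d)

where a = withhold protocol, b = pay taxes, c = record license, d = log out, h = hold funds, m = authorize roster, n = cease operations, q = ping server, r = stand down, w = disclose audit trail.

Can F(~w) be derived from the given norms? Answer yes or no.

Yes

Premise 10 gives O(~q).
The contrapositive of premise 1 (O(c ⊃ q)) is O(~q ⊃ ~c), and O(~q) is already established, so O(~c).
Premise 8 is O(~c ⊃ a); since O(~c), deontic closure gives O(a).
With premise 4, O(a ⊃ d), the K-axiom yields O(d).
Premise 11, O(n ⊃ ~d), contraposes to O(d ⊃ ~n); with O(d) we get O(~n).
The contrapositive of premise 6 (O(~w ⊃ n)) is O(~n ⊃ w), and O(~n) is already established, so O(w).
Premises 2, 3, 5, 7, 9 do not contribute to this derivation.
So O(w) holds, i.e. F(~w). The claim follows.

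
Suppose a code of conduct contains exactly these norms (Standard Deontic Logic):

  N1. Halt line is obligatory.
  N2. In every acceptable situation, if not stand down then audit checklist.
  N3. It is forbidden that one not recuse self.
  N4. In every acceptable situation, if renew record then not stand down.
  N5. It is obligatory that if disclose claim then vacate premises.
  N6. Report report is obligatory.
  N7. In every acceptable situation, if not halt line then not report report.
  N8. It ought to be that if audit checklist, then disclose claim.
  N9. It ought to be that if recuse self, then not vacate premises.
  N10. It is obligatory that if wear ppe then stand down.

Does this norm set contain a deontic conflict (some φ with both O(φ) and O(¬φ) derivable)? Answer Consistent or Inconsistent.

Consistent

Premise 7 is O(¬halt_line → ¬report_report), but O(¬halt_line) is not derivable from the premises, so it does not yield O(¬report_report).
So O(¬report_report) is not derivable, and the apparent clash with O(report_report) does not arise.
A world satisfying every obligation exists (e.g. audit_checklist=false, disclose_claim=false, halt_line=true, recuse_self=true, renew_record=false, report_report=true, stand_down=true, vacate_premises=false, wear_ppe=false); no atom is both obligatory and forbidden, so the set is consistent.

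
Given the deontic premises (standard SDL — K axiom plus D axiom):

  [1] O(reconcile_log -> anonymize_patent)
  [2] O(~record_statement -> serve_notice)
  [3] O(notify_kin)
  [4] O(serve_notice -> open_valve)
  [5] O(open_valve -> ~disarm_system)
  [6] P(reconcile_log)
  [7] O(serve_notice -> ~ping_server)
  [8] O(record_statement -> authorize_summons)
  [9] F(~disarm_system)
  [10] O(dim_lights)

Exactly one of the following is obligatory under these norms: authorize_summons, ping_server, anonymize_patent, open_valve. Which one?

authorize_summons

F(~disarm_system) at premise 9 means O(disarm_system).
Premise 5, O(open_valve -> ~disarm_system), contraposes to O(disarm_system -> ~open_valve); with O(disarm_system) we get O(~open_valve).
Premise 4 is O(serve_notice -> open_valve); contrapositively O(~open_valve -> ~serve_notice). Since O(~open_valve) holds, K gives O(~serve_notice).
The contrapositive of premise 2 (O(~record_statement -> serve_notice)) is O(~serve_notice -> record_statement), and O(~serve_notice) is already established, so O(record_statement).
Applying K to premise 8 (O(record_statement -> authorize_summons)) and O(record_statement) yields O(authorize_summons).
So O(authorize_summons) holds — authorize_summons is obligatory. None of the other listed options is made obligatory by any chain of premises.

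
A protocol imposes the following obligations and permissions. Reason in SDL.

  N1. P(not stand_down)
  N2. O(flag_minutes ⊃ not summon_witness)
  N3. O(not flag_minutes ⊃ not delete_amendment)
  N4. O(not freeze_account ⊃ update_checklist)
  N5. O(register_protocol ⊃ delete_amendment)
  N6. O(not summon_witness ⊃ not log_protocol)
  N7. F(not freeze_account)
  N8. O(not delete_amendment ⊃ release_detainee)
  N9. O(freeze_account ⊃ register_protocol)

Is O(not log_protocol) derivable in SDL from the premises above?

Yes

F(not freeze_account) at premise 7 means O(freeze_account).
Applying K to premise 9 (O(freeze_account ⊃ register_protocol)) and O(freeze_account) yields O(register_protocol).
From O(register_protocol) and premise 5, O(register_protocol ⊃ delete_amendment), we obtain O(delete_amendment).
Premise 3 is O(not flag_minutes ⊃ not delete_amendment); contrapositively O(delete_amendment ⊃ flag_minutes). Since O(delete_amendment) holds, K gives O(flag_minutes).
Premise 2 is O(flag_minutes ⊃ not summon_witness); since O(flag_minutes), deontic closure gives O(not summon_witness).
From O(not summon_witness) and premise 6, O(not summon_witness ⊃ not log_protocol), we obtain O(not log_protocol).
Premises 1, 4, 8 do not contribute to this derivation.
So O(not log_protocol) follows.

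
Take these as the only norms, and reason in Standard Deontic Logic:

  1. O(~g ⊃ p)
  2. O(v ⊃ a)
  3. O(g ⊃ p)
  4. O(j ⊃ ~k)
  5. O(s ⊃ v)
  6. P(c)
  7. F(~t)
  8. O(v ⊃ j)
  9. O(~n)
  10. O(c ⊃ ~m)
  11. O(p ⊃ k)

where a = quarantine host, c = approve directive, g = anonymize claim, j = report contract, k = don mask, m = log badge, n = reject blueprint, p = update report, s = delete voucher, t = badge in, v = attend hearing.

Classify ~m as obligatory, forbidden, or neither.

Premise 10 is O(c ⊃ ~m), but O(c) is not derivable from the premises (the permission P(c) asserts only ~O(~c), not O(c)), so it does not yield O(~m).
No premise or chain of K-axiom applications forces O(~m), and none forces O(m). So ~m is neither obligatory nor forbidden under these norms.

Neither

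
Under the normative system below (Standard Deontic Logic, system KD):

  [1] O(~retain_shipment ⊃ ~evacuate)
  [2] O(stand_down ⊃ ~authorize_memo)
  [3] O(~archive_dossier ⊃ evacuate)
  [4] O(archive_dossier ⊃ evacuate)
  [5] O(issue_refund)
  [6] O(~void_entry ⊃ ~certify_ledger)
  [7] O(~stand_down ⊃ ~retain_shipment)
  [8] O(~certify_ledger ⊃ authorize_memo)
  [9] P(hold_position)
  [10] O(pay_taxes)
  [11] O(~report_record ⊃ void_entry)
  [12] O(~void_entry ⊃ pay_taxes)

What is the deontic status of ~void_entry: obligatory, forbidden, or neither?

Forbidden

Premises 4 and 3 cover both cases: O(archive_dossier ⊃ evacuate) and O(~archive_dossier ⊃ evacuate). Since archive_dossier ∨ ~archive_dossier is a tautology, O(evacuate) follows.
Premise 1 is O(~retain_shipment ⊃ ~evacuate); contrapositively O(evacuate ⊃ retain_shipment). Since O(evacuate) holds, K gives O(retain_shipment).
Premise 7 is O(~stand_down ⊃ ~retain_shipment); contrapositively O(retain_shipment ⊃ stand_down). Since O(retain_shipment) holds, K gives O(stand_down).
From O(stand_down) and premise 2, O(stand_down ⊃ ~authorize_memo), we obtain O(~authorize_memo).
The contrapositive of premise 8 (O(~certify_ledger ⊃ authorize_memo)) is O(~authorize_memo ⊃ certify_ledger), and O(~authorize_memo) is already established, so O(certify_ledger).
The contrapositive of premise 6 (O(~void_entry ⊃ ~certify_ledger)) is O(certify_ledger ⊃ void_entry), and O(certify_ledger) is already established, so O(void_entry).
Premises 5, 9, 10, 11, 12 do not contribute to this derivation.
Thus O(void_entry), which is F(~void_entry): ~void_entry is forbidden.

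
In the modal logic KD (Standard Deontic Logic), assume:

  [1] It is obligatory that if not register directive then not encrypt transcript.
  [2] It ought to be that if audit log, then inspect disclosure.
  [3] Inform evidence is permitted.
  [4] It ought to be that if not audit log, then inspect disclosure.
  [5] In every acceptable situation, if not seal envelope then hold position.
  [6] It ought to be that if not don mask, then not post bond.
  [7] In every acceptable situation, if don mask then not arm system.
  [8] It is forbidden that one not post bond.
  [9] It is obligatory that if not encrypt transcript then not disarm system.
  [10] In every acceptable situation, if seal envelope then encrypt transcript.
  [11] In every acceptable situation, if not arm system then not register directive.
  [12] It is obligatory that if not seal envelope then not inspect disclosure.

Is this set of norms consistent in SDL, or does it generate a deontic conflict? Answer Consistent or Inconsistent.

Inconsistent

By case analysis on ¬audit_log: premise 4 gives O(¬audit_log → inspect_disclosure) and premise 2 gives O(audit_log → inspect_disclosure), so O(inspect_disclosure) either way.
The contrapositive of premise 12 (O(¬seal_envelope → ¬inspect_disclosure)) is O(inspect_disclosure → seal_envelope), and O(inspect_disclosure) is already established, so O(seal_envelope).
From O(seal_envelope) and premise 10, O(seal_envelope → encrypt_transcript), we obtain O(encrypt_transcript).
The contrapositive of premise 1 (O(¬register_directive → ¬encrypt_transcript)) is O(encrypt_transcript → register_directive), and O(encrypt_transcript) is already established, so O(register_directive).
The contrapositive of premise 11 (O(¬arm_system → ¬register_directive)) is O(register_directive → arm_system), and O(register_directive) is already established, so O(arm_system).
The contrapositive of premise 7 (O(don_mask → ¬arm_system)) is O(arm_system → ¬don_mask), and O(arm_system) is already established, so O(¬don_mask).
From O(¬don_mask) and premise 6, O(¬don_mask → ¬post_bond), we obtain O(¬post_bond).
Yet premise 8 is F(¬post_bond), i.e. O(post_bond).
We now have both O(¬post_bond) and O(post_bond) — post_bond is simultaneously obligatory and forbidden, violating the D-axiom.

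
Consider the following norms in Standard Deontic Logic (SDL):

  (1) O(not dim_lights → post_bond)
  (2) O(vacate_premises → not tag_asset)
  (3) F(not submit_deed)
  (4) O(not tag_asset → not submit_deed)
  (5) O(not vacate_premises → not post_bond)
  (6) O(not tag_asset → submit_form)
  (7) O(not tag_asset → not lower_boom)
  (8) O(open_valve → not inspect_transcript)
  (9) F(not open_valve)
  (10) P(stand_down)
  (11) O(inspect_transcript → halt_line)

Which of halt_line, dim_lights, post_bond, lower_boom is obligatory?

F(not submit_deed) at premise 3 means O(submit_deed).
The contrapositive of premise 4 (O(not tag_asset → not submit_deed)) is O(submit_deed → tag_asset), and O(submit_deed) is already established, so O(tag_asset).
The contrapositive of premise 2 (O(vacate_premises → not tag_asset)) is O(tag_asset → not vacate_premises), and O(tag_asset) is already established, so O(not vacate_premises).
Premise 5 is O(not vacate_premises → not post_bond); since O(not vacate_premises), deontic closure gives O(not post_bond).
Premise 1, O(not dim_lights → post_bond), contraposes to O(not post_bond → dim_lights); with O(not post_bond) we get O(dim_lights).
So O(dim_lights) holds — dim_lights is obligatory. None of the other listed options is made obligatory by any chain of premises.

dim_lights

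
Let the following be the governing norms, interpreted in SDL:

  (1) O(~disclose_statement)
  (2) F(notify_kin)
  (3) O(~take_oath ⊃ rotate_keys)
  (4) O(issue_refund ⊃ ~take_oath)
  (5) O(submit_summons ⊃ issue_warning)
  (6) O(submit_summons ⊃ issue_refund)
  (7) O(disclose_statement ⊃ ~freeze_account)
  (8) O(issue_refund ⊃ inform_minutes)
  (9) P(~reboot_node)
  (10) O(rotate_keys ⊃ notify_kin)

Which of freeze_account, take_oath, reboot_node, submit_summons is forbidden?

Premise 2 is F(notify_kin), i.e. O(~notify_kin).
Premise 10 is O(rotate_keys ⊃ notify_kin); contrapositively O(~notify_kin ⊃ ~rotate_keys). Since O(~notify_kin) holds, K gives O(~rotate_keys).
Premise 3, O(~take_oath ⊃ rotate_keys), contraposes to O(~rotate_keys ⊃ take_oath); with O(~rotate_keys) we get O(take_oath).
Premise 4, O(issue_refund ⊃ ~take_oath), contraposes to O(take_oath ⊃ ~issue_refund); with O(take_oath) we get O(~issue_refund).
Premise 6 is O(submit_summons ⊃ issue_refund); contrapositively O(~issue_refund ⊃ ~submit_summons). Since O(~issue_refund) holds, K gives O(~submit_summons).
So O(~submit_summons) holds, i.e. submit_summons is forbidden. None of the other listed options is forbidden under the premises.

submit_summons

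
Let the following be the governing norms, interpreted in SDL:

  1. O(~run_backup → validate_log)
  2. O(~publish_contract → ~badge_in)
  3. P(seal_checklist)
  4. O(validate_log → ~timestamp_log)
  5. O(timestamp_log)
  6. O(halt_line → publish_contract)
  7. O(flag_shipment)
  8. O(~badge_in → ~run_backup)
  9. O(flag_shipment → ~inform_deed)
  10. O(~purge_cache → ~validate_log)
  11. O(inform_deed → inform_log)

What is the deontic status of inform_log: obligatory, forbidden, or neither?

Neither

Premise 11 is O(inform_deed → inform_log), but O(inform_deed) is not derivable from the premises, so it does not yield O(inform_log).
No premise or chain of K-axiom applications forces O(inform_log), and none forces O(~inform_log). So inform_log is neither obligatory nor forbidden under these norms.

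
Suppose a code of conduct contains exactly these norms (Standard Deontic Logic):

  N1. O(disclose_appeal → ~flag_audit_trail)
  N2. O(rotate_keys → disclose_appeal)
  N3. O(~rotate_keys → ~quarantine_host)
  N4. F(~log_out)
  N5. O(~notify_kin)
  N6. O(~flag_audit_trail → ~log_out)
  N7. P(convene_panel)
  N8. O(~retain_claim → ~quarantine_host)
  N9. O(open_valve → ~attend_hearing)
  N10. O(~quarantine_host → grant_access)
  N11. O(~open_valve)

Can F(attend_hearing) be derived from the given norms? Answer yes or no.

Premise 9 is O(open_valve → ~attend_hearing), but O(open_valve) is not derivable from the premises, so it does not yield O(~attend_hearing).
No other premise forces O(~attend_hearing). An ideal world satisfying every premise can still have attend_hearing true, so F(attend_hearing) is not derivable.

No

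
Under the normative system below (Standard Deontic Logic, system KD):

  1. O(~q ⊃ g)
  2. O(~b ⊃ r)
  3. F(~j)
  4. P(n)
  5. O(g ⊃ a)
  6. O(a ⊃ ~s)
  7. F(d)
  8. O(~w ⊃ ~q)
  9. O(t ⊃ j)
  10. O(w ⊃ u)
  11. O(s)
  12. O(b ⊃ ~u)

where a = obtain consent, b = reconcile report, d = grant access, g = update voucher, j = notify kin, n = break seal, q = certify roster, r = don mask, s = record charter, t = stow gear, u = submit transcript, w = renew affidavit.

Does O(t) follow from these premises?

Premise 9 is O(t ⊃ j); even if O(j) held, inferring O(t) would be affirming the consequent — invalid.
No other premise forces O(t). An ideal world satisfying every premise can still have t false, so O(t) is not derivable.

No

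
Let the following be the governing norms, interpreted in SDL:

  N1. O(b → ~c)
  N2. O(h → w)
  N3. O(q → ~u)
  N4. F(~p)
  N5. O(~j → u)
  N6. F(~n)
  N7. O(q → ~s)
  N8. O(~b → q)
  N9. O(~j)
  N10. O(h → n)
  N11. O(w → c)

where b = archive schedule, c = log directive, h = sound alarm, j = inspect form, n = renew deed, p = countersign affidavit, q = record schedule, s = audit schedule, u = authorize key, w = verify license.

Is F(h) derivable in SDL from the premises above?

Yes

From premise 9 we have O(~j).
Applying K to premise 5 (O(~j → u)) and O(~j) yields O(u).
Premise 3, O(q → ~u), contraposes to O(u → ~q); with O(u) we get O(~q).
Premise 8 is O(~b → q); contrapositively O(~q → b). Since O(~q) holds, K gives O(b).
From O(b) and premise 1, O(b → ~c), we obtain O(~c).
The contrapositive of premise 11 (O(w → c)) is O(~c → ~w), and O(~c) is already established, so O(~w).
Premise 2 is O(h → w); contrapositively O(~w → ~h). Since O(~w) holds, K gives O(~h).
Premises 4, 6, 7, 10 do not contribute to this derivation.
So O(~h) holds, i.e. F(h). The claim follows.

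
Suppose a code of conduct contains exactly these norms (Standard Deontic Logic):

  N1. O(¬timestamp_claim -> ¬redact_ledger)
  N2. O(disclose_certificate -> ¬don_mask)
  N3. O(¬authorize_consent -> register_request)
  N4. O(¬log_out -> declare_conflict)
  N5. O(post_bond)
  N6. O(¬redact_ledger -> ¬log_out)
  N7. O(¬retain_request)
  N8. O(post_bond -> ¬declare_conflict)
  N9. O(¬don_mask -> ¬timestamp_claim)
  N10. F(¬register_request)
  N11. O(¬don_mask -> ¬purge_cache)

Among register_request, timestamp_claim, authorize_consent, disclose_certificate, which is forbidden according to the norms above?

Premise 5 gives O(post_bond).
With premise 8, O(post_bond -> ¬declare_conflict), the K-axiom yields O(¬declare_conflict).
Premise 4 is O(¬log_out -> declare_conflict); contrapositively O(¬declare_conflict -> log_out). Since O(¬declare_conflict) holds, K gives O(log_out).
The contrapositive of premise 6 (O(¬redact_ledger -> ¬log_out)) is O(log_out -> redact_ledger), and O(log_out) is already established, so O(redact_ledger).
Premise 1, O(¬timestamp_claim -> ¬redact_ledger), contraposes to O(redact_ledger -> timestamp_claim); with O(redact_ledger) we get O(timestamp_claim).
Premise 9, O(¬don_mask -> ¬timestamp_claim), contraposes to O(timestamp_claim -> don_mask); with O(timestamp_claim) we get O(don_mask).
The contrapositive of premise 2 (O(disclose_certificate -> ¬don_mask)) is O(don_mask -> ¬disclose_certificate), and O(don_mask) is already established, so O(¬disclose_certificate).
So O(¬disclose_certificate) holds, i.e. disclose_certificate is forbidden. None of the other listed options is forbidden under the premises.

disclose_certificate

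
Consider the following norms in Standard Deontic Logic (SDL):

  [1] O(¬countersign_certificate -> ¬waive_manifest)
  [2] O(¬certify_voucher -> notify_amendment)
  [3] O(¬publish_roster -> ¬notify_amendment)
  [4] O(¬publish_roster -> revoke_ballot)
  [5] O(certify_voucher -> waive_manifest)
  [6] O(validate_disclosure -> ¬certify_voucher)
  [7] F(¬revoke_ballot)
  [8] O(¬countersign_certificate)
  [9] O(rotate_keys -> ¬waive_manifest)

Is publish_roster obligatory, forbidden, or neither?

Premise 8 states O(¬countersign_certificate) outright.
Premise 1 is O(¬countersign_certificate -> ¬waive_manifest); since O(¬countersign_certificate), deontic closure gives O(¬waive_manifest).
The contrapositive of premise 5 (O(certify_voucher -> waive_manifest)) is O(¬waive_manifest -> ¬certify_voucher), and O(¬waive_manifest) is already established, so O(¬certify_voucher).
Premise 2 is O(¬certify_voucher -> notify_amendment); since O(¬certify_voucher), deontic closure gives O(notify_amendment).
Premise 3 is O(¬publish_roster -> ¬notify_amendment); contrapositively O(notify_amendment -> publish_roster). Since O(notify_amendment) holds, K gives O(publish_roster).
Premises 4, 6, 7, 9 do not contribute to this derivation.
Hence publish_roster is obligatory.

Obligatory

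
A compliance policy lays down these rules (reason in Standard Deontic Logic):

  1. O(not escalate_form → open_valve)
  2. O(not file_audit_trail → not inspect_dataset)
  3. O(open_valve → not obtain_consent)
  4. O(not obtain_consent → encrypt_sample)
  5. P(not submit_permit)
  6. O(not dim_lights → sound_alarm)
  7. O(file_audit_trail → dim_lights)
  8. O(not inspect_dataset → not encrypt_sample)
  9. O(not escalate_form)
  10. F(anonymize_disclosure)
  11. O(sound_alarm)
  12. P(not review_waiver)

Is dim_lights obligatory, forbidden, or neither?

Premise 9 gives O(not escalate_form).
With premise 1, O(not escalate_form → open_valve), the K-axiom yields O(open_valve).
Applying K to premise 3 (O(open_valve → not obtain_consent)) and O(open_valve) yields O(not obtain_consent).
Applying K to premise 4 (O(not obtain_consent → encrypt_sample)) and O(not obtain_consent) yields O(encrypt_sample).
The contrapositive of premise 8 (O(not inspect_dataset → not encrypt_sample)) is O(encrypt_sample → inspect_dataset), and O(encrypt_sample) is already established, so O(inspect_dataset).
The contrapositive of premise 2 (O(not file_audit_trail → not inspect_dataset)) is O(inspect_dataset → file_audit_trail), and O(inspect_dataset) is already established, so O(file_audit_trail).
Applying K to premise 7 (O(file_audit_trail → dim_lights)) and O(file_audit_trail) yields O(dim_lights).
Premises 5, 6, 10, 11, 12 do not contribute to this derivation.
Hence dim_lights is obligatory.

Obligatory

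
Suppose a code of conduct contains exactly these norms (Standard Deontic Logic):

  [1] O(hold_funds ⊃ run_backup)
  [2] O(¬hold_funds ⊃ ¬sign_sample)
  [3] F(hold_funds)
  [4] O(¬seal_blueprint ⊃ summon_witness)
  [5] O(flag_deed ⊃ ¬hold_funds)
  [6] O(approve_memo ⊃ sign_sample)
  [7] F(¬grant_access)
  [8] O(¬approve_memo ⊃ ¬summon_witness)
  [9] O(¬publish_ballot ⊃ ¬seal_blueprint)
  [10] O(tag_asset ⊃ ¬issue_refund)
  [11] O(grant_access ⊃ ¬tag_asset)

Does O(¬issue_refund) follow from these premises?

No

Premise 10 is O(tag_asset ⊃ ¬issue_refund), but O(tag_asset) is not derivable from the premises, so it does not yield O(¬issue_refund).
No other premise forces O(¬issue_refund). An ideal world satisfying every premise can still have ¬issue_refund false, so O(¬issue_refund) is not derivable.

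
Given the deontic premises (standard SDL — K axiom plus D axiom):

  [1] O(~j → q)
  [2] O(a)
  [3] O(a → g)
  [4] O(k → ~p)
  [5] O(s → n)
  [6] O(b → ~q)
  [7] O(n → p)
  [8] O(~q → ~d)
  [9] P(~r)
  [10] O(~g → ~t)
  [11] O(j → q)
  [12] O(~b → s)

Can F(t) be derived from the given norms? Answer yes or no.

Premise 10 is O(~g → ~t), but O(~g) is not derivable from the premises, so it does not yield O(~t).
No other premise forces O(~t). An ideal world satisfying every premise can still have t true, so F(t) is not derivable.

No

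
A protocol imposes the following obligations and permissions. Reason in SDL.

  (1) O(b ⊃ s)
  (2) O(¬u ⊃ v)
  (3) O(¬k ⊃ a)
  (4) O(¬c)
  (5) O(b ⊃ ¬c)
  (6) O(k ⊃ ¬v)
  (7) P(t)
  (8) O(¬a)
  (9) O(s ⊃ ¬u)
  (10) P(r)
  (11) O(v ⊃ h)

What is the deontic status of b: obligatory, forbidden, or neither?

Forbidden

From premise 8 we have O(¬a).
Premise 3, O(¬k ⊃ a), contraposes to O(¬a ⊃ k); with O(¬a) we get O(k).
From O(k) and premise 6, O(k ⊃ ¬v), we obtain O(¬v).
The contrapositive of premise 2 (O(¬u ⊃ v)) is O(¬v ⊃ u), and O(¬v) is already established, so O(u).
Premise 9 is O(s ⊃ ¬u); contrapositively O(u ⊃ ¬s). Since O(u) holds, K gives O(¬s).
Premise 1, O(b ⊃ s), contraposes to O(¬s ⊃ ¬b); with O(¬s) we get O(¬b).
Premises 4, 5, 7, 10, 11 do not contribute to this derivation.
Thus O(¬b), which is F(b): b is forbidden.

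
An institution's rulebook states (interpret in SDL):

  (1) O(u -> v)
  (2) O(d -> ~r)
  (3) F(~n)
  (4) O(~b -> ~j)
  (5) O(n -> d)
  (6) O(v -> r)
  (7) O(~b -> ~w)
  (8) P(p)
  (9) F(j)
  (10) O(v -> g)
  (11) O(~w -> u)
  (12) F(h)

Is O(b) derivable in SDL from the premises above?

Yes

F(~n) at premise 3 means O(n).
With premise 5, O(n -> d), the K-axiom yields O(d).
Premise 2 is O(d -> ~r); since O(d), deontic closure gives O(~r).
Premise 6 is O(v -> r); contrapositively O(~r -> ~v). Since O(~r) holds, K gives O(~v).
Premise 1 is O(u -> v); contrapositively O(~v -> ~u). Since O(~v) holds, K gives O(~u).
Premise 11, O(~w -> u), contraposes to O(~u -> w); with O(~u) we get O(w).
Premise 7, O(~b -> ~w), contraposes to O(w -> b); with O(w) we get O(b).
Premises 4, 8, 9, 10, 12 do not contribute to this derivation.
So O(b) follows.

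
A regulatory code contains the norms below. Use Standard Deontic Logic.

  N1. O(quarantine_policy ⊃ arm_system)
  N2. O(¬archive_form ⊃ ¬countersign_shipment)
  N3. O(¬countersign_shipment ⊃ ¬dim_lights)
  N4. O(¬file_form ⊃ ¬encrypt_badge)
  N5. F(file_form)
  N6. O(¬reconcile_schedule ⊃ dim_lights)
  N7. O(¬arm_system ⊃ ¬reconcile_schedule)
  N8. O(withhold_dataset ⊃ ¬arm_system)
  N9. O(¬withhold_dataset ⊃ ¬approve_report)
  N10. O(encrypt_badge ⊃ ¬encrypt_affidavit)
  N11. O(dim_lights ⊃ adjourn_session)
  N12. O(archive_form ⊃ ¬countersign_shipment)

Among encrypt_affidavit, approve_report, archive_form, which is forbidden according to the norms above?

Premises 2 and 12 cover both cases: O(¬archive_form ⊃ ¬countersign_shipment) and O(archive_form ⊃ ¬countersign_shipment). Since ¬archive_form ∨ archive_form is a tautology, O(¬countersign_shipment) follows.
With premise 3, O(¬countersign_shipment ⊃ ¬dim_lights), the K-axiom yields O(¬dim_lights).
The contrapositive of premise 6 (O(¬reconcile_schedule ⊃ dim_lights)) is O(¬dim_lights ⊃ reconcile_schedule), and O(¬dim_lights) is already established, so O(reconcile_schedule).
Premise 7, O(¬arm_system ⊃ ¬reconcile_schedule), contraposes to O(reconcile_schedule ⊃ arm_system); with O(reconcile_schedule) we get O(arm_system).
The contrapositive of premise 8 (O(withhold_dataset ⊃ ¬arm_system)) is O(arm_system ⊃ ¬withhold_dataset), and O(arm_system) is already established, so O(¬withhold_dataset).
Premise 9 is O(¬withhold_dataset ⊃ ¬approve_report); since O(¬withhold_dataset), deontic closure gives O(¬approve_report).
So O(¬approve_report) holds, i.e. approve_report is forbidden. None of the other listed options is forbidden under the premises.

approve_report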